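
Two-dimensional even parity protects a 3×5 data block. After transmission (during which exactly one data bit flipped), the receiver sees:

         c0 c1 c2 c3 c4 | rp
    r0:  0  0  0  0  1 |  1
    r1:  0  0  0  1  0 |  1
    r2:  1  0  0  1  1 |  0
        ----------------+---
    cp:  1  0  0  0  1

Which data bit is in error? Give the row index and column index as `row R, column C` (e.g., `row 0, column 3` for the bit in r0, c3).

Recompute each row's even parity and compare to rp:
  r0: data parity 1, sent rp 1 → ok
  r1: data parity 1, sent rp 1 → ok
  r2: data parity 1, sent rp 0 → mismatch
Recompute each column's even parity and compare to cp:
  c0: data parity 1, sent cp 1 → ok
  c1: data parity 0, sent cp 0 → ok
  c2: data parity 0, sent cp 0 → ok
  c3: data parity 0, sent cp 0 → ok
  c4: data parity 0, sent cp 1 → mismatch
Exactly one row (r2) and one column (c4) fail → the flipped bit is at their intersection.

row 2, column 4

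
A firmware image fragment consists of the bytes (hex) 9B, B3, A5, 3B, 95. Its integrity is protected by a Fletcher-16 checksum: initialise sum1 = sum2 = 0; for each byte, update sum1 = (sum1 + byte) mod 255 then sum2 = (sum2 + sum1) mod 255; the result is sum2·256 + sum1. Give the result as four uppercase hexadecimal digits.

Running sums (mod 255):
  after byte 0 (9B): sum1=155, sum2=155
  after byte 1 (B3): sum1=79, sum2=234
  after byte 2 (A5): sum1=244, sum2=223
  after byte 3 (3B): sum1=48, sum2=16
  after byte 4 (95): sum1=197, sum2=213
Checksum = sum2·256 + sum1 = 213·256 + 197 = 54725 = 0xD5C5.

D5C5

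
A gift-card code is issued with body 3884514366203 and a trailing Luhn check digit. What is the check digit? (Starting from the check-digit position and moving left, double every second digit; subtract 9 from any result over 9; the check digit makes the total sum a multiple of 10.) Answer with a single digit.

Partial digits right→left: 3 0 2 6 6 3 4 1 5 4 8 8 3
Double every second digit counting from the check-digit position (so the 1st, 3rd, 5th, ... of the partial from the right).
  doubled (with −9 where >9): 6 4 3 8 1 7 6 → sum 35
  kept as-is: 0 6 3 1 4 8 → sum 22
Total = 35 + 22 = 57.
Check digit = (10 − (57 mod 10)) mod 10 = 3.

3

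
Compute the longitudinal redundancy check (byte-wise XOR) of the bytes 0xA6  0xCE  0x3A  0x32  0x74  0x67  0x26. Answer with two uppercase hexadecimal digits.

55

XOR the bytes together:
  start with 0xA6
  0xA6 ⊕ 0xCE = 0x68
  0x68 ⊕ 0x3A = 0x52
  0x52 ⊕ 0x32 = 0x60
  0x60 ⊕ 0x74 = 0x14
  0x14 ⊕ 0x67 = 0x73
  0x73 ⊕ 0x26 = 0x55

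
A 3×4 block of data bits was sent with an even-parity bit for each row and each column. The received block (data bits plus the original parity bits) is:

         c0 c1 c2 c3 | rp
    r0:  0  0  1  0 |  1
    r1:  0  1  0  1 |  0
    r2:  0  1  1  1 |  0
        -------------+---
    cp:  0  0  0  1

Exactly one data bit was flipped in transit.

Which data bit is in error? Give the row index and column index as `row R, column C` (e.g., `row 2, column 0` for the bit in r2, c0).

row 2, column 3

Recompute each row's even parity and compare to rp:
  r0: data parity 1, sent rp 1 → ok
  r1: data parity 0, sent rp 0 → ok
  r2: data parity 1, sent rp 0 → mismatch
Recompute each column's even parity and compare to cp:
  c0: data parity 0, sent cp 0 → ok
  c1: data parity 0, sent cp 0 → ok
  c2: data parity 0, sent cp 0 → ok
  c3: data parity 0, sent cp 1 → mismatch
Exactly one row (r2) and one column (c3) fail → the flipped bit is at their intersection.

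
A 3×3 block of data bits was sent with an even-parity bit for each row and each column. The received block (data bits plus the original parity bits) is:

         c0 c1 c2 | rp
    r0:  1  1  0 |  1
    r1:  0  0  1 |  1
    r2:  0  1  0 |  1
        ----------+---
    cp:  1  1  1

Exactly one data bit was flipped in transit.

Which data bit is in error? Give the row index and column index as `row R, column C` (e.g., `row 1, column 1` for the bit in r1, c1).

row 0, column 1

Recompute each row's even parity and compare to rp:
  r0: data parity 0, sent rp 1 → mismatch
  r1: data parity 1, sent rp 1 → ok
  r2: data parity 1, sent rp 1 → ok
Recompute each column's even parity and compare to cp:
  c0: data parity 1, sent cp 1 → ok
  c1: data parity 0, sent cp 1 → mismatch
  c2: data parity 1, sent cp 1 → ok
Exactly one row (r0) and one column (c1) fail → the flipped bit is at their intersection.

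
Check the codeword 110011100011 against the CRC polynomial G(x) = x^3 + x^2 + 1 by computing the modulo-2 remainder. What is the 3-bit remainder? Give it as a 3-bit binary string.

101

Modulo-2 division of 110011100011 by 1101:
  pos 0: 1100 XOR 1101 = 0001
  pos 3: 1111 XOR 1101 = 0010
  pos 5: 1000 XOR 1101 = 0101
  pos 6: 1010 XOR 1101 = 0111
  pos 7: 1111 XOR 1101 = 0010
Remainder = 101 (nonzero — an error is detected).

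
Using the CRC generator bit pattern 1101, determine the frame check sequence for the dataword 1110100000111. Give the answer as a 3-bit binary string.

Append 3 zeros: 1110100000111000. Divide by 1101 (XOR where the leading bit is 1):
  pos 0: 1110 XOR 1101 = 0011
  pos 2: 1110 XOR 1101 = 0011
  pos 4: 1100 XOR 1101 = 0001
  pos 7: 1001 XOR 1101 = 0100
  pos 8: 1001 XOR 1101 = 0100
  pos 9: 1001 XOR 1101 = 0100
  pos 10: 1000 XOR 1101 = 0101
  pos 11: 1010 XOR 1101 = 0111
  pos 12: 1110 XOR 1101 = 0011
Remainder (last 3 bits) = 011. This is the CRC / FCS.

011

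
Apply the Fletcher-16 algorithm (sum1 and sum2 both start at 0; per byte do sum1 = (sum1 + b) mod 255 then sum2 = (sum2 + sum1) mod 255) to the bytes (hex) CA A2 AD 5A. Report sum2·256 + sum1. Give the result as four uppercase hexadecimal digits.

C875

Running sums (mod 255):
  after byte 0 (CA): sum1=202, sum2=202
  after byte 1 (A2): sum1=109, sum2=56
  after byte 2 (AD): sum1=27, sum2=83
  after byte 3 (5A): sum1=117, sum2=200
Checksum = sum2·256 + sum1 = 200·256 + 117 = 51317 = 0xC875.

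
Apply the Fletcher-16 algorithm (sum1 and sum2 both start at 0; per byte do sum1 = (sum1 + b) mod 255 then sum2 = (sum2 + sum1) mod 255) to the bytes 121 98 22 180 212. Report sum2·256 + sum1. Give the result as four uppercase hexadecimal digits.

Running sums (mod 255):
  after byte 0 (121): sum1=121, sum2=121
  after byte 1 (98): sum1=219, sum2=85
  after byte 2 (22): sum1=241, sum2=71
  after byte 3 (180): sum1=166, sum2=237
  after byte 4 (212): sum1=123, sum2=105
Checksum = sum2·256 + sum1 = 105·256 + 123 = 27003 = 0x697B.

697B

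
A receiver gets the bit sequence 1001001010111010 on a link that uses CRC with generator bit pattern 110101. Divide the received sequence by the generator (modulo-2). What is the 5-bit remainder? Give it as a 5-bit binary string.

00000

Modulo-2 division of 1001001010111010 by 110101:
  pos 0: 100100 XOR 110101 = 010001
  pos 1: 100011 XOR 110101 = 010110
  pos 2: 101100 XOR 110101 = 011001
  pos 3: 110011 XOR 110101 = 000110
  pos 6: 110011 XOR 110101 = 000110
  pos 9: 110101 XOR 110101 = 000000
Remainder = 00000 (zero — the frame passes the CRC check).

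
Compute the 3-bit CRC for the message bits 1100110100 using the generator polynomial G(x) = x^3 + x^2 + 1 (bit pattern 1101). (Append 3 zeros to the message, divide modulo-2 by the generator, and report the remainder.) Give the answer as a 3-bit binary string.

100

Append 3 zeros: 1100110100000. Divide by 1101 (XOR where the leading bit is 1):
  pos 0: 1100 XOR 1101 = 0001
  pos 3: 1110 XOR 1101 = 0011
  pos 5: 1110 XOR 1101 = 0011
  pos 7: 1100 XOR 1101 = 0001
Remainder (last 3 bits) = 100. This is the CRC / FCS.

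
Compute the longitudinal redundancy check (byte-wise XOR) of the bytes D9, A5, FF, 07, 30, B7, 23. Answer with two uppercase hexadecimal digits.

20

XOR the bytes together:
  start with 0xD9
  0xD9 ⊕ 0xA5 = 0x7C
  0x7C ⊕ 0xFF = 0x83
  0x83 ⊕ 0x07 = 0x84
  0x84 ⊕ 0x30 = 0xB4
  0xB4 ⊕ 0xB7 = 0x03
  0x03 ⊕ 0x23 = 0x20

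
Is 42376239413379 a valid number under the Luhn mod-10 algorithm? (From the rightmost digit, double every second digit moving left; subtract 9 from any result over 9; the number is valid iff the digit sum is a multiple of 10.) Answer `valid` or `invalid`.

From the right, keep odd positions and double even positions (subtract 9 from any doubled value over 9):
  doubled (positions 2,4,...): 5 6 8 6 3 6 8 → sum 42
  kept (positions 1,3,...): 9 3 1 9 2 7 2 → sum 33
Total = 75.
75 mod 10 = 5, so the number is invalid.

invalid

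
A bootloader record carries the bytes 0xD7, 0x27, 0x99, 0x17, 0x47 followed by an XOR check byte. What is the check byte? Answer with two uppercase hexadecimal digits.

XOR the bytes together:
  start with 0xD7
  0xD7 ⊕ 0x27 = 0xF0
  0xF0 ⊕ 0x99 = 0x69
  0x69 ⊕ 0x17 = 0x7E
  0x7E ⊕ 0x47 = 0x39

39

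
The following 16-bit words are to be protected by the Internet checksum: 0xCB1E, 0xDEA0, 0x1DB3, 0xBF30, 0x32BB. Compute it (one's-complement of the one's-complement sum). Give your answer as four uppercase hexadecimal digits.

46A1

One's-complement addition (fold any carry out of bit 15 back into bit 0):
  0xCB1E + 0xDEA0 = 0x1A9BE → wrap carry → 0xA9BF
  0xA9BF + 0x1DB3 = 0x0C772
  0xC772 + 0xBF30 = 0x186A2 → wrap carry → 0x86A3
  0x86A3 + 0x32BB = 0x0B95E
One's-complement sum = 0xB95E.
Checksum = ~0xB95E & 0xFFFF = 0x46A1.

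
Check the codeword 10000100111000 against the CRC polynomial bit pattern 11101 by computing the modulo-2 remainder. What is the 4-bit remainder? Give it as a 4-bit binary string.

Modulo-2 division of 10000100111000 by 11101:
  pos 0: 10000 XOR 11101 = 01101
  pos 1: 11011 XOR 11101 = 00110
  pos 3: 11000 XOR 11101 = 00101
  pos 5: 10111 XOR 11101 = 01010
  pos 6: 10101 XOR 11101 = 01000
  pos 7: 10000 XOR 11101 = 01101
  pos 8: 11010 XOR 11101 = 00111
Remainder = 1110 (nonzero — an error is detected).

1110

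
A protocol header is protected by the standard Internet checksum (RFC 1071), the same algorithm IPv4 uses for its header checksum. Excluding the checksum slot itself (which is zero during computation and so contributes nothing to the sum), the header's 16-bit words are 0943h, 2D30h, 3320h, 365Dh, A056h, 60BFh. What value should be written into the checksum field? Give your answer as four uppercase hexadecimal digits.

One's-complement addition (fold any carry out of bit 15 back into bit 0):
  0x0943 + 0x2D30 = 0x03673
  0x3673 + 0x3320 = 0x06993
  0x6993 + 0x365D = 0x09FF0
  0x9FF0 + 0xA056 = 0x14046 → wrap carry → 0x4047
  0x4047 + 0x60BF = 0x0A106
One's-complement sum = 0xA106.
Checksum = ~0xA106 & 0xFFFF = 0x5EF9.

5EF9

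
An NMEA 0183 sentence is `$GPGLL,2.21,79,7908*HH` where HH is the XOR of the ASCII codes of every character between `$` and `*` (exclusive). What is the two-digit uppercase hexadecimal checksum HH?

XOR the ASCII codes of the payload characters:
  'G' = 0x47 → acc = 0x47
  'P' = 0x50 → acc = 0x17
  'G' = 0x47 → acc = 0x50
  'L' = 0x4C → acc = 0x1C
  'L' = 0x4C → acc = 0x50
  ',' = 0x2C → acc = 0x7C
  '2' = 0x32 → acc = 0x4E
  '.' = 0x2E → acc = 0x60
  '2' = 0x32 → acc = 0x52
  '1' = 0x31 → acc = 0x63
  ',' = 0x2C → acc = 0x4F
  '7' = 0x37 → acc = 0x78
  '9' = 0x39 → acc = 0x41
  ',' = 0x2C → acc = 0x6D
  '7' = 0x37 → acc = 0x5A
  '9' = 0x39 → acc = 0x63
  '0' = 0x30 → acc = 0x53
  '8' = 0x38 → acc = 0x6B
Checksum = 0x6B.

6B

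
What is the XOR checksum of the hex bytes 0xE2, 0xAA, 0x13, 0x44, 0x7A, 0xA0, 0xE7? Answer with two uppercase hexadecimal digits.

22

XOR the bytes together:
  start with 0xE2
  0xE2 ⊕ 0xAA = 0x48
  0x48 ⊕ 0x13 = 0x5B
  0x5B ⊕ 0x44 = 0x1F
  0x1F ⊕ 0x7A = 0x65
  0x65 ⊕ 0xA0 = 0xC5
  0xC5 ⊕ 0xE7 = 0x22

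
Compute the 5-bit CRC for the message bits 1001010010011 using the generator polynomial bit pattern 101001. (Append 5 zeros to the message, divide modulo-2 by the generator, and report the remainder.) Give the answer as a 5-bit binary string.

Append 5 zeros: 100101001001100000. Divide by 101001 (XOR where the leading bit is 1):
  pos 0: 100101 XOR 101001 = 001100
  pos 2: 110000 XOR 101001 = 011001
  pos 3: 110011 XOR 101001 = 011010
  pos 4: 110100 XOR 101001 = 011101
  pos 5: 111010 XOR 101001 = 010011
  pos 6: 100111 XOR 101001 = 001110
  pos 8: 111010 XOR 101001 = 010011
  pos 9: 100110 XOR 101001 = 001111
  pos 11: 111100 XOR 101001 = 010101
  pos 12: 101010 XOR 101001 = 000011
Remainder (last 5 bits) = 00011. This is the CRC / FCS.

00011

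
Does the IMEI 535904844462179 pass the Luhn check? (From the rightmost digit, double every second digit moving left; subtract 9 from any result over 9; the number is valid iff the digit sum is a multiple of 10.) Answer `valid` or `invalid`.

invalid

From the right, keep odd positions and double even positions (subtract 9 from any doubled value over 9):
  doubled (positions 2,4,...): 5 4 8 8 8 9 6 → sum 48
  kept (positions 1,3,...): 9 1 6 4 8 0 5 5 → sum 38
Total = 86.
86 mod 10 = 6, so the number is invalid.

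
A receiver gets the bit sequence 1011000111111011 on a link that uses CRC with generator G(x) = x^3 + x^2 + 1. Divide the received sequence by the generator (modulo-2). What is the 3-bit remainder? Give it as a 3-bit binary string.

000

Modulo-2 division of 1011000111111011 by 1101:
  pos 0: 1011 XOR 1101 = 0110
  pos 1: 1100 XOR 1101 = 0001
  pos 4: 1001 XOR 1101 = 0100
  pos 5: 1001 XOR 1101 = 0100
  pos 6: 1001 XOR 1101 = 0100
  pos 7: 1001 XOR 1101 = 0100
  pos 8: 1001 XOR 1101 = 0100
  pos 9: 1001 XOR 1101 = 0100
  pos 10: 1000 XOR 1101 = 0101
  pos 11: 1011 XOR 1101 = 0110
  pos 12: 1101 XOR 1101 = 0000
Remainder = 000 (zero — the frame passes the CRC check).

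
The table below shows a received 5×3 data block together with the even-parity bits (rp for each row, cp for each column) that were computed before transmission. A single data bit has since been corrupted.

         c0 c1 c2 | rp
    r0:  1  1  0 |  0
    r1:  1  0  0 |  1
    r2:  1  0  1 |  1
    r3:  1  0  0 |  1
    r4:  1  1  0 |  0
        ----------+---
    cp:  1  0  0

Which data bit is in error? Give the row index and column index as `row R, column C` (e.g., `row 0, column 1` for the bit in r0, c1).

row 2, column 2

Recompute each row's even parity and compare to rp:
  r0: data parity 0, sent rp 0 → ok
  r1: data parity 1, sent rp 1 → ok
  r2: data parity 0, sent rp 1 → mismatch
  r3: data parity 1, sent rp 1 → ok
  r4: data parity 0, sent rp 0 → ok
Recompute each column's even parity and compare to cp:
  c0: data parity 1, sent cp 1 → ok
  c1: data parity 0, sent cp 0 → ok
  c2: data parity 1, sent cp 0 → mismatch
Exactly one row (r2) and one column (c2) fail → the flipped bit is at their intersection.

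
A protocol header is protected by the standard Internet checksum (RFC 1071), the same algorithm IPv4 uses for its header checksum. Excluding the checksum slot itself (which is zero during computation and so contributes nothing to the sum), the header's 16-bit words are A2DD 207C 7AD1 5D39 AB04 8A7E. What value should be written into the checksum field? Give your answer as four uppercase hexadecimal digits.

One's-complement addition (fold any carry out of bit 15 back into bit 0):
  0xA2DD + 0x207C = 0x0C359
  0xC359 + 0x7AD1 = 0x13E2A → wrap carry → 0x3E2B
  0x3E2B + 0x5D39 = 0x09B64
  0x9B64 + 0xAB04 = 0x14668 → wrap carry → 0x4669
  0x4669 + 0x8A7E = 0x0D0E7
One's-complement sum = 0xD0E7.
Checksum = ~0xD0E7 & 0xFFFF = 0x2F18.

2F18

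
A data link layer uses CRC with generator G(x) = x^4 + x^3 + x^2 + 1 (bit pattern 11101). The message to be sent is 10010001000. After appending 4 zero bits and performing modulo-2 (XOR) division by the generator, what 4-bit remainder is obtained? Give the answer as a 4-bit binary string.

Append 4 zeros: 100100010000000. Divide by 11101 (XOR where the leading bit is 1):
  pos 0: 10010 XOR 11101 = 01111
  pos 1: 11110 XOR 11101 = 00011
  pos 4: 11010 XOR 11101 = 00111
  pos 6: 11100 XOR 11101 = 00001
  pos 10: 10000 XOR 11101 = 01101
Remainder (last 4 bits) = 1101. This is the CRC / FCS.

1101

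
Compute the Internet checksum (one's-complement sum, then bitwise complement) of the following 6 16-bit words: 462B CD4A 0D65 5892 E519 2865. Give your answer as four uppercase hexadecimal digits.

7913

One's-complement addition (fold any carry out of bit 15 back into bit 0):
  0x462B + 0xCD4A = 0x11375 → wrap carry → 0x1376
  0x1376 + 0x0D65 = 0x020DB
  0x20DB + 0x5892 = 0x0796D
  0x796D + 0xE519 = 0x15E86 → wrap carry → 0x5E87
  0x5E87 + 0x2865 = 0x086EC
One's-complement sum = 0x86EC.
Checksum = ~0x86EC & 0xFFFF = 0x7913.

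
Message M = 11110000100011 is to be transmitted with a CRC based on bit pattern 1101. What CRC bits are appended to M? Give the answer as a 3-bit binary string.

001

Append 3 zeros: 11110000100011000. Divide by 1101 (XOR where the leading bit is 1):
  pos 0: 1111 XOR 1101 = 0010
  pos 2: 1000 XOR 1101 = 0101
  pos 3: 1010 XOR 1101 = 0111
  pos 4: 1110 XOR 1101 = 0011
  pos 6: 1110 XOR 1101 = 0011
  pos 8: 1100 XOR 1101 = 0001
  pos 11: 1110 XOR 1101 = 0011
  pos 13: 1100 XOR 1101 = 0001
Remainder (last 3 bits) = 001. This is the CRC / FCS.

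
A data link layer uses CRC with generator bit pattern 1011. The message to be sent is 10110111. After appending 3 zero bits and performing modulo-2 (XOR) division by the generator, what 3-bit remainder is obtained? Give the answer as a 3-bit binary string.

010

Append 3 zeros: 10110111000. Divide by 1011 (XOR where the leading bit is 1):
  pos 0: 1011 XOR 1011 = 0000
  pos 5: 1110 XOR 1011 = 0101
  pos 6: 1010 XOR 1011 = 0001
Remainder (last 3 bits) = 010. This is the CRC / FCS.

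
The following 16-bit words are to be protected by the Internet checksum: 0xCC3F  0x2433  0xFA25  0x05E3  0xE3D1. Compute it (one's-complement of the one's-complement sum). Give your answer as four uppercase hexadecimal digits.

One's-complement addition (fold any carry out of bit 15 back into bit 0):
  0xCC3F + 0x2433 = 0x0F072
  0xF072 + 0xFA25 = 0x1EA97 → wrap carry → 0xEA98
  0xEA98 + 0x05E3 = 0x0F07B
  0xF07B + 0xE3D1 = 0x1D44C → wrap carry → 0xD44D
One's-complement sum = 0xD44D.
Checksum = ~0xD44D & 0xFFFF = 0x2BB2.

2BB2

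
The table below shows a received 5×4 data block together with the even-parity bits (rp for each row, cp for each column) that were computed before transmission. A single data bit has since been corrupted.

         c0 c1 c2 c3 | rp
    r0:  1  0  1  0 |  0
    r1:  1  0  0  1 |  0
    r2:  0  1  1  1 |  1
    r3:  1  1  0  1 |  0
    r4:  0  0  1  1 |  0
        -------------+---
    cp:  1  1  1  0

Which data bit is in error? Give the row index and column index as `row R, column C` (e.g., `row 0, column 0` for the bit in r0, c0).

row 3, column 1

Recompute each row's even parity and compare to rp:
  r0: data parity 0, sent rp 0 → ok
  r1: data parity 0, sent rp 0 → ok
  r2: data parity 1, sent rp 1 → ok
  r3: data parity 1, sent rp 0 → mismatch
  r4: data parity 0, sent rp 0 → ok
Recompute each column's even parity and compare to cp:
  c0: data parity 1, sent cp 1 → ok
  c1: data parity 0, sent cp 1 → mismatch
  c2: data parity 1, sent cp 1 → ok
  c3: data parity 0, sent cp 0 → ok
Exactly one row (r3) and one column (c1) fail → the flipped bit is at their intersection.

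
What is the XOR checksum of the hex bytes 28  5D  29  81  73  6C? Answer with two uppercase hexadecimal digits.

C2

XOR the bytes together:
  start with 0x28
  0x28 ⊕ 0x5D = 0x75
  0x75 ⊕ 0x29 = 0x5C
  0x5C ⊕ 0x81 = 0xDD
  0xDD ⊕ 0x73 = 0xAE
  0xAE ⊕ 0x6C = 0xC2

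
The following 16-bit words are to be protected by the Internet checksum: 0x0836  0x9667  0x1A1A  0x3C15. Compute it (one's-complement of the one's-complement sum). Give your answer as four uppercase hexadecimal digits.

One's-complement addition (fold any carry out of bit 15 back into bit 0):
  0x0836 + 0x9667 = 0x09E9D
  0x9E9D + 0x1A1A = 0x0B8B7
  0xB8B7 + 0x3C15 = 0x0F4CC
One's-complement sum = 0xF4CC.
Checksum = ~0xF4CC & 0xFFFF = 0x0B33.

0B33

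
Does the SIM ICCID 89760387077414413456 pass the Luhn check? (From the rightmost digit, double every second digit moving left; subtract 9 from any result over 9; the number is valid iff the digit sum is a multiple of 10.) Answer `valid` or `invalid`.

From the right, keep odd positions and double even positions (subtract 9 from any doubled value over 9):
  doubled (positions 2,4,...): 1 6 8 2 5 0 7 0 5 7 → sum 41
  kept (positions 1,3,...): 6 4 1 4 4 7 7 3 6 9 → sum 51
Total = 92.
92 mod 10 = 2, so the number is invalid.

invalid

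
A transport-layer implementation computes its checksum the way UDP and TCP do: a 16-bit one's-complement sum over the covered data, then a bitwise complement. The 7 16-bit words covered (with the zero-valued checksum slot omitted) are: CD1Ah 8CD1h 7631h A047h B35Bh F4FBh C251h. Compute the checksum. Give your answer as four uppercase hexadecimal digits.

One's-complement addition (fold any carry out of bit 15 back into bit 0):
  0xCD1A + 0x8CD1 = 0x159EB → wrap carry → 0x59EC
  0x59EC + 0x7631 = 0x0D01D
  0xD01D + 0xA047 = 0x17064 → wrap carry → 0x7065
  0x7065 + 0xB35B = 0x123C0 → wrap carry → 0x23C1
  0x23C1 + 0xF4FB = 0x118BC → wrap carry → 0x18BD
  0x18BD + 0xC251 = 0x0DB0E
One's-complement sum = 0xDB0E.
Checksum = ~0xDB0E & 0xFFFF = 0x24F1.

24F1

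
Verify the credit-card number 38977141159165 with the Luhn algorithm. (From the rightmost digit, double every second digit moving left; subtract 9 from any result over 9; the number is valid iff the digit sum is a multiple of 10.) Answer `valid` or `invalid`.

valid

From the right, keep odd positions and double even positions (subtract 9 from any doubled value over 9):
  doubled (positions 2,4,...): 3 9 2 8 5 9 6 → sum 42
  kept (positions 1,3,...): 5 1 5 1 1 7 8 → sum 28
Total = 70.
70 mod 10 = 0, so the number is valid.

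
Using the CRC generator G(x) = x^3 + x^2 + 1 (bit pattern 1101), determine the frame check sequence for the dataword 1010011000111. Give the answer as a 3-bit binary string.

100

Append 3 zeros: 1010011000111000. Divide by 1101 (XOR where the leading bit is 1):
  pos 0: 1010 XOR 1101 = 0111
  pos 1: 1110 XOR 1101 = 0011
  pos 3: 1111 XOR 1101 = 0010
  pos 5: 1000 XOR 1101 = 0101
  pos 6: 1010 XOR 1101 = 0111
  pos 7: 1111 XOR 1101 = 0010
  pos 9: 1011 XOR 1101 = 0110
  pos 10: 1100 XOR 1101 = 0001
Remainder (last 3 bits) = 100. This is the CRC / FCS.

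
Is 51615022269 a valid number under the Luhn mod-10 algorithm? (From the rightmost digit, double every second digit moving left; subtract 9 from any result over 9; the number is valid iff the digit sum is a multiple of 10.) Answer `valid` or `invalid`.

valid

From the right, keep odd positions and double even positions (subtract 9 from any doubled value over 9):
  doubled (positions 2,4,...): 3 4 0 2 2 → sum 11
  kept (positions 1,3,...): 9 2 2 5 6 5 → sum 29
Total = 40.
40 mod 10 = 0, so the number is valid.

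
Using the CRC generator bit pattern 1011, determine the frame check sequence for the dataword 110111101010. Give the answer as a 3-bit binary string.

Append 3 zeros: 110111101010000. Divide by 1011 (XOR where the leading bit is 1):
  pos 0: 1101 XOR 1011 = 0110
  pos 1: 1101 XOR 1011 = 0110
  pos 2: 1101 XOR 1011 = 0110
  pos 3: 1101 XOR 1011 = 0110
  pos 4: 1100 XOR 1011 = 0111
  pos 5: 1111 XOR 1011 = 0100
  pos 6: 1000 XOR 1011 = 0011
  pos 8: 1110 XOR 1011 = 0101
  pos 9: 1010 XOR 1011 = 0001
Remainder (last 3 bits) = 100. This is the CRC / FCS.

100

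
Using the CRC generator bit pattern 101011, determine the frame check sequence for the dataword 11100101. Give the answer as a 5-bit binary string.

01000

Append 5 zeros: 1110010100000. Divide by 101011 (XOR where the leading bit is 1):
  pos 0: 111001 XOR 101011 = 010010
  pos 1: 100100 XOR 101011 = 001111
  pos 3: 111110 XOR 101011 = 010101
  pos 4: 101010 XOR 101011 = 000001
Remainder (last 5 bits) = 01000. This is the CRC / FCS.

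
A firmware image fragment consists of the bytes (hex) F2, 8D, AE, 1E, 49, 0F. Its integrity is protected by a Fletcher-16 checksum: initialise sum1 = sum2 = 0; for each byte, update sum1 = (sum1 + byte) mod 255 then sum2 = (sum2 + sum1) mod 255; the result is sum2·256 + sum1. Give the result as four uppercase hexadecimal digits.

Running sums (mod 255):
  after byte 0 (F2): sum1=242, sum2=242
  after byte 1 (8D): sum1=128, sum2=115
  after byte 2 (AE): sum1=47, sum2=162
  after byte 3 (1E): sum1=77, sum2=239
  after byte 4 (49): sum1=150, sum2=134
  after byte 5 (0F): sum1=165, sum2=44
Checksum = sum2·256 + sum1 = 44·256 + 165 = 11429 = 0x2CA5.

2CA5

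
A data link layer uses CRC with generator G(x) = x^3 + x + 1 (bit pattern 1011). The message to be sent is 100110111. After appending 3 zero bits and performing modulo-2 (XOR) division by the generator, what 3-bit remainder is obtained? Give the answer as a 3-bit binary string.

111

Append 3 zeros: 100110111000. Divide by 1011 (XOR where the leading bit is 1):
  pos 0: 1001 XOR 1011 = 0010
  pos 2: 1010 XOR 1011 = 0001
  pos 5: 1111 XOR 1011 = 0100
  pos 6: 1000 XOR 1011 = 0011
  pos 8: 1100 XOR 1011 = 0111
Remainder (last 3 bits) = 111. This is the CRC / FCS.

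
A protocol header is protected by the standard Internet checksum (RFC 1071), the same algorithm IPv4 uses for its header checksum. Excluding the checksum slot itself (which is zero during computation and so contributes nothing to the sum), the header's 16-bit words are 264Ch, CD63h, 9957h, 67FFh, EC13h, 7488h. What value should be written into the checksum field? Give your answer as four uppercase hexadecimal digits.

AA5C

One's-complement addition (fold any carry out of bit 15 back into bit 0):
  0x264C + 0xCD63 = 0x0F3AF
  0xF3AF + 0x9957 = 0x18D06 → wrap carry → 0x8D07
  0x8D07 + 0x67FF = 0x0F506
  0xF506 + 0xEC13 = 0x1E119 → wrap carry → 0xE11A
  0xE11A + 0x7488 = 0x155A2 → wrap carry → 0x55A3
One's-complement sum = 0x55A3.
Checksum = ~0x55A3 & 0xFFFF = 0xAA5C.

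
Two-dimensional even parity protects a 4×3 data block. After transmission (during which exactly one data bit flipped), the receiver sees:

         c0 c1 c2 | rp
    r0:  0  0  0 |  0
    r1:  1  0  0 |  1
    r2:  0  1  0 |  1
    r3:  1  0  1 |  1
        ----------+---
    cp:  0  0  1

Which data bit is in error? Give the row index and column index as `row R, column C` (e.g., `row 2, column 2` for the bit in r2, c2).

row 3, column 1

Recompute each row's even parity and compare to rp:
  r0: data parity 0, sent rp 0 → ok
  r1: data parity 1, sent rp 1 → ok
  r2: data parity 1, sent rp 1 → ok
  r3: data parity 0, sent rp 1 → mismatch
Recompute each column's even parity and compare to cp:
  c0: data parity 0, sent cp 0 → ok
  c1: data parity 1, sent cp 0 → mismatch
  c2: data parity 1, sent cp 1 → ok
Exactly one row (r3) and one column (c1) fail → the flipped bit is at their intersection.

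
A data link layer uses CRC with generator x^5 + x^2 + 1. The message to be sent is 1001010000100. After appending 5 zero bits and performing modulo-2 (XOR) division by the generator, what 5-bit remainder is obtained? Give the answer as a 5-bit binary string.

10100

Append 5 zeros: 100101000010000000. Divide by 100101 (XOR where the leading bit is 1):
  pos 0: 100101 XOR 100101 = 000000
  pos 10: 100000 XOR 100101 = 000101
Remainder (last 5 bits) = 10100. This is the CRC / FCS.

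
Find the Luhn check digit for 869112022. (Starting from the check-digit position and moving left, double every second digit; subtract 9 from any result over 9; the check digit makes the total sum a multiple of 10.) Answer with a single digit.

Partial digits right→left: 2 2 0 2 1 1 9 6 8
Double every second digit counting from the check-digit position (so the 1st, 3rd, 5th, ... of the partial from the right).
  doubled (with −9 where >9): 4 0 2 9 7 → sum 22
  kept as-is: 2 2 1 6 → sum 11
Total = 22 + 11 = 33.
Check digit = (10 − (33 mod 10)) mod 10 = 7.

7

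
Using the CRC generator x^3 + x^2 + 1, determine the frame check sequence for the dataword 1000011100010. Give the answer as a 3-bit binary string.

110

Append 3 zeros: 1000011100010000. Divide by 1101 (XOR where the leading bit is 1):
  pos 0: 1000 XOR 1101 = 0101
  pos 1: 1010 XOR 1101 = 0111
  pos 2: 1111 XOR 1101 = 0010
  pos 4: 1011 XOR 1101 = 0110
  pos 5: 1100 XOR 1101 = 0001
  pos 8: 1001 XOR 1101 = 0100
  pos 9: 1000 XOR 1101 = 0101
  pos 10: 1010 XOR 1101 = 0111
  pos 11: 1110 XOR 1101 = 0011
Remainder (last 3 bits) = 110. This is the CRC / FCS.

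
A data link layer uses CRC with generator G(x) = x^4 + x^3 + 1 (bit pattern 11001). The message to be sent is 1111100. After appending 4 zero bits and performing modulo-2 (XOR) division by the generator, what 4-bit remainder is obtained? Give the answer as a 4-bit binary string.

1001

Append 4 zeros: 11111000000. Divide by 11001 (XOR where the leading bit is 1):
  pos 0: 11111 XOR 11001 = 00110
  pos 2: 11000 XOR 11001 = 00001
  pos 6: 10000 XOR 11001 = 01001
Remainder (last 4 bits) = 1001. This is the CRC / FCS.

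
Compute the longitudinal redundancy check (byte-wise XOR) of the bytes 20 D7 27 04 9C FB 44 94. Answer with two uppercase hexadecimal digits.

XOR the bytes together:
  start with 0x20
  0x20 ⊕ 0xD7 = 0xF7
  0xF7 ⊕ 0x27 = 0xD0
  0xD0 ⊕ 0x04 = 0xD4
  0xD4 ⊕ 0x9C = 0x48
  0x48 ⊕ 0xFB = 0xB3
  0xB3 ⊕ 0x44 = 0xF7
  0xF7 ⊕ 0x94 = 0x63

63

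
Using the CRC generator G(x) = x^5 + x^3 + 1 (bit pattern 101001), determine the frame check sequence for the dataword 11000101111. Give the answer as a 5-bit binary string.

Append 5 zeros: 1100010111100000. Divide by 101001 (XOR where the leading bit is 1):
  pos 0: 110001 XOR 101001 = 011000
  pos 1: 110000 XOR 101001 = 011001
  pos 2: 110011 XOR 101001 = 011010
  pos 3: 110101 XOR 101001 = 011100
  pos 4: 111001 XOR 101001 = 010000
  pos 5: 100001 XOR 101001 = 001000
  pos 7: 100000 XOR 101001 = 001001
  pos 9: 100100 XOR 101001 = 001101
Remainder (last 5 bits) = 11010. This is the CRC / FCS.

11010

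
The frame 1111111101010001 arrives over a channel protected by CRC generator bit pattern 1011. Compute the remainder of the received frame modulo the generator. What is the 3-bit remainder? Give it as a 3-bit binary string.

Modulo-2 division of 1111111101010001 by 1011:
  pos 0: 1111 XOR 1011 = 0100
  pos 1: 1001 XOR 1011 = 0010
  pos 3: 1011 XOR 1011 = 0000
  pos 7: 1010 XOR 1011 = 0001
  pos 10: 1100 XOR 1011 = 0111
  pos 11: 1110 XOR 1011 = 0101
  pos 12: 1011 XOR 1011 = 0000
Remainder = 000 (zero — the frame passes the CRC check).

000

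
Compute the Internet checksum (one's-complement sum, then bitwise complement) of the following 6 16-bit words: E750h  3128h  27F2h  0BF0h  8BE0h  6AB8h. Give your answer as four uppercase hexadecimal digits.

BD0B

One's-complement addition (fold any carry out of bit 15 back into bit 0):
  0xE750 + 0x3128 = 0x11878 → wrap carry → 0x1879
  0x1879 + 0x27F2 = 0x0406B
  0x406B + 0x0BF0 = 0x04C5B
  0x4C5B + 0x8BE0 = 0x0D83B
  0xD83B + 0x6AB8 = 0x142F3 → wrap carry → 0x42F4
One's-complement sum = 0x42F4.
Checksum = ~0x42F4 & 0xFFFF = 0xBD0B.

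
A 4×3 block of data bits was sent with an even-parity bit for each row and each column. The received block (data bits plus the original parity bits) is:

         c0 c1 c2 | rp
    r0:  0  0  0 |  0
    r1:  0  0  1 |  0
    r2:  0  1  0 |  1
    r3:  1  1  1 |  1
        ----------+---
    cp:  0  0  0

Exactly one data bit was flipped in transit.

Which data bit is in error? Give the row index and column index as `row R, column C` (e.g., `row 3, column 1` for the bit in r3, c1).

Recompute each row's even parity and compare to rp:
  r0: data parity 0, sent rp 0 → ok
  r1: data parity 1, sent rp 0 → mismatch
  r2: data parity 1, sent rp 1 → ok
  r3: data parity 1, sent rp 1 → ok
Recompute each column's even parity and compare to cp:
  c0: data parity 1, sent cp 0 → mismatch
  c1: data parity 0, sent cp 0 → ok
  c2: data parity 0, sent cp 0 → ok
Exactly one row (r1) and one column (c0) fail → the flipped bit is at their intersection.

row 1, column 0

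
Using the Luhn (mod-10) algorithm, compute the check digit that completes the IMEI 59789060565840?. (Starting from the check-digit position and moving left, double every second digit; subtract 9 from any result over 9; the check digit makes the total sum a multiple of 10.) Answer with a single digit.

Partial digits right→left: 0 4 8 5 6 5 0 6 0 9 8 7 9 5
Double every second digit counting from the check-digit position (so the 1st, 3rd, 5th, ... of the partial from the right).
  doubled (with −9 where >9): 0 7 3 0 0 7 9 → sum 26
  kept as-is: 4 5 5 6 9 7 5 → sum 41
Total = 26 + 41 = 67.
Check digit = (10 − (67 mod 10)) mod 10 = 3.

3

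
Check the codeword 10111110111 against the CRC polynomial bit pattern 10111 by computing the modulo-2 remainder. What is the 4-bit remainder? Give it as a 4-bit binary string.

1110

Modulo-2 division of 10111110111 by 10111:
  pos 0: 10111 XOR 10111 = 00000
  pos 5: 11011 XOR 10111 = 01100
  pos 6: 11001 XOR 10111 = 01110
Remainder = 1110 (nonzero — an error is detected).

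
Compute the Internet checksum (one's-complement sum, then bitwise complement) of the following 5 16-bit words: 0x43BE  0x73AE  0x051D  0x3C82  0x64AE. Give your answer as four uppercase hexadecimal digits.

One's-complement addition (fold any carry out of bit 15 back into bit 0):
  0x43BE + 0x73AE = 0x0B76C
  0xB76C + 0x051D = 0x0BC89
  0xBC89 + 0x3C82 = 0x0F90B
  0xF90B + 0x64AE = 0x15DB9 → wrap carry → 0x5DBA
One's-complement sum = 0x5DBA.
Checksum = ~0x5DBA & 0xFFFF = 0xA245.

A245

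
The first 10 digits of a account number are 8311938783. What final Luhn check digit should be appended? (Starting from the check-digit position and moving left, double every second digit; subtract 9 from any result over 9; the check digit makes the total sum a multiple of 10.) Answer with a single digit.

Partial digits right→left: 3 8 7 8 3 9 1 1 3 8
Double every second digit counting from the check-digit position (so the 1st, 3rd, 5th, ... of the partial from the right).
  doubled (with −9 where >9): 6 5 6 2 6 → sum 25
  kept as-is: 8 8 9 1 8 → sum 34
Total = 25 + 34 = 59.
Check digit = (10 − (59 mod 10)) mod 10 = 1.

1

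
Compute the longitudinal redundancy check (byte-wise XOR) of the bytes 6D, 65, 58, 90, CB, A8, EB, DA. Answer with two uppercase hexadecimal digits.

XOR the bytes together:
  start with 0x6D
  0x6D ⊕ 0x65 = 0x08
  0x08 ⊕ 0x58 = 0x50
  0x50 ⊕ 0x90 = 0xC0
  0xC0 ⊕ 0xCB = 0x0B
  0x0B ⊕ 0xA8 = 0xA3
  0xA3 ⊕ 0xEB = 0x48
  0x48 ⊕ 0xDA = 0x92

92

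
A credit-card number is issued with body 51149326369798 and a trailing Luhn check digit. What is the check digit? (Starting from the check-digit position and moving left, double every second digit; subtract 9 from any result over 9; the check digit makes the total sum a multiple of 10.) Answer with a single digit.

Partial digits right→left: 8 9 7 9 6 3 6 2 3 9 4 1 1 5
Double every second digit counting from the check-digit position (so the 1st, 3rd, 5th, ... of the partial from the right).
  doubled (with −9 where >9): 7 5 3 3 6 8 2 → sum 34
  kept as-is: 9 9 3 2 9 1 5 → sum 38
Total = 34 + 38 = 72.
Check digit = (10 − (72 mod 10)) mod 10 = 8.

8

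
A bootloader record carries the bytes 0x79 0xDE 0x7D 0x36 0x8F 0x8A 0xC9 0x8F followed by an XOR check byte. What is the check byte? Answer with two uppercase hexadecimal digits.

XOR the bytes together:
  start with 0x79
  0x79 ⊕ 0xDE = 0xA7
  0xA7 ⊕ 0x7D = 0xDA
  0xDA ⊕ 0x36 = 0xEC
  0xEC ⊕ 0x8F = 0x63
  0x63 ⊕ 0x8A = 0xE9
  0xE9 ⊕ 0xC9 = 0x20
  0x20 ⊕ 0x8F = 0xAF

AF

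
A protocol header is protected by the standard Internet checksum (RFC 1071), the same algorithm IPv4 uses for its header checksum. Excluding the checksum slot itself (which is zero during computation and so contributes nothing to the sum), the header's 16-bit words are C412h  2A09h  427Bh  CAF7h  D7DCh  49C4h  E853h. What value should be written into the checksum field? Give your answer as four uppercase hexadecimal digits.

FA7B

One's-complement addition (fold any carry out of bit 15 back into bit 0):
  0xC412 + 0x2A09 = 0x0EE1B
  0xEE1B + 0x427B = 0x13096 → wrap carry → 0x3097
  0x3097 + 0xCAF7 = 0x0FB8E
  0xFB8E + 0xD7DC = 0x1D36A → wrap carry → 0xD36B
  0xD36B + 0x49C4 = 0x11D2F → wrap carry → 0x1D30
  0x1D30 + 0xE853 = 0x10583 → wrap carry → 0x0584
One's-complement sum = 0x0584.
Checksum = ~0x0584 & 0xFFFF = 0xFA7B.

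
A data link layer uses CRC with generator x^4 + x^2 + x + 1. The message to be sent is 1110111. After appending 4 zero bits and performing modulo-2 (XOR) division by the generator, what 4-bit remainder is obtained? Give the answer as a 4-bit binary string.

1100

Append 4 zeros: 11101110000. Divide by 10111 (XOR where the leading bit is 1):
  pos 0: 11101 XOR 10111 = 01010
  pos 1: 10101 XOR 10111 = 00010
  pos 4: 10100 XOR 10111 = 00011
Remainder (last 4 bits) = 1100. This is the CRC / FCS.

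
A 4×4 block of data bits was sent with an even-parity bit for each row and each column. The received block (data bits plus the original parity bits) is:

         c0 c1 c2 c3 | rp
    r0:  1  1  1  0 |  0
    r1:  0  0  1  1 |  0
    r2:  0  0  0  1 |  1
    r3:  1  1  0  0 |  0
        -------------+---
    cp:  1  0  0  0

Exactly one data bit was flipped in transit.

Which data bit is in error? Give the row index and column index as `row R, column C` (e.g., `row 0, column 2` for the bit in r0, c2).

row 0, column 0

Recompute each row's even parity and compare to rp:
  r0: data parity 1, sent rp 0 → mismatch
  r1: data parity 0, sent rp 0 → ok
  r2: data parity 1, sent rp 1 → ok
  r3: data parity 0, sent rp 0 → ok
Recompute each column's even parity and compare to cp:
  c0: data parity 0, sent cp 1 → mismatch
  c1: data parity 0, sent cp 0 → ok
  c2: data parity 0, sent cp 0 → ok
  c3: data parity 0, sent cp 0 → ok
Exactly one row (r0) and one column (c0) fail → the flipped bit is at their intersection.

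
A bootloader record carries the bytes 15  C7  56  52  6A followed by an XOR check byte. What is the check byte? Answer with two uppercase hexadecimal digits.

XOR the bytes together:
  start with 0x15
  0x15 ⊕ 0xC7 = 0xD2
  0xD2 ⊕ 0x56 = 0x84
  0x84 ⊕ 0x52 = 0xD6
  0xD6 ⊕ 0x6A = 0xBC

BC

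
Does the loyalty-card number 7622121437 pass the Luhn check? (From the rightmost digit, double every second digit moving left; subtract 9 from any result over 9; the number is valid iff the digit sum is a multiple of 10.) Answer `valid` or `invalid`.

valid

From the right, keep odd positions and double even positions (subtract 9 from any doubled value over 9):
  doubled (positions 2,4,...): 6 2 2 4 5 → sum 19
  kept (positions 1,3,...): 7 4 2 2 6 → sum 21
Total = 40.
40 mod 10 = 0, so the number is valid.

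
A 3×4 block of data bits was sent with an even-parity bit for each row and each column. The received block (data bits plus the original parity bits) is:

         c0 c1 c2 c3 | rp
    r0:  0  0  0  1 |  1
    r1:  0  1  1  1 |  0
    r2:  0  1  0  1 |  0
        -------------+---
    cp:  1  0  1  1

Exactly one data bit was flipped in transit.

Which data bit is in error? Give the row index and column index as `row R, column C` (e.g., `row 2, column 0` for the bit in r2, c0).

Recompute each row's even parity and compare to rp:
  r0: data parity 1, sent rp 1 → ok
  r1: data parity 1, sent rp 0 → mismatch
  r2: data parity 0, sent rp 0 → ok
Recompute each column's even parity and compare to cp:
  c0: data parity 0, sent cp 1 → mismatch
  c1: data parity 0, sent cp 0 → ok
  c2: data parity 1, sent cp 1 → ok
  c3: data parity 1, sent cp 1 → ok
Exactly one row (r1) and one column (c0) fail → the flipped bit is at their intersection.

row 1, column 0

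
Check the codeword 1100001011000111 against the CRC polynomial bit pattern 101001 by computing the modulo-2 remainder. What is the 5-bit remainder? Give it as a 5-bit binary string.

Modulo-2 division of 1100001011000111 by 101001:
  pos 0: 110000 XOR 101001 = 011001
  pos 1: 110011 XOR 101001 = 011010
  pos 2: 110100 XOR 101001 = 011101
  pos 3: 111011 XOR 101001 = 010010
  pos 4: 100101 XOR 101001 = 001100
  pos 6: 110000 XOR 101001 = 011001
  pos 7: 110010 XOR 101001 = 011011
  pos 8: 110111 XOR 101001 = 011110
  pos 9: 111101 XOR 101001 = 010100
  pos 10: 101001 XOR 101001 = 000000
Remainder = 00000 (zero — the frame passes the CRC check).

00000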